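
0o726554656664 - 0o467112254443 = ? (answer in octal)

0o237442402221

Subtract column by column in base 8:
  4-3 → 1
  6-4 → 2
  6-4 → 2
  6-4 → 2
  5-5 → 0
  6-2 → 4
  4-2 → 2
  5-1 → 4
  5-1 → 4
  6-7 → 7 (borrow)
  2-6-1 → 3 (borrow)
  7-4-1 → 2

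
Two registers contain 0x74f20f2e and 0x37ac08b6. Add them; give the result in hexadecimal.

0xac9e17e4

Add column by column in base 16, right to left:
  e+6 = 4 carry 1
  2+b+1 = e
  f+8 = 7 carry 1
  0+0+1 = 1
  2+c = e
  f+a = 9 carry 1
  4+7+1 = c
  7+3 = a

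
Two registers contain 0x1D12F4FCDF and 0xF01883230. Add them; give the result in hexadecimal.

0x2C147D2F0F

Add column by column in base 16, right to left:
  F+0 = F
  D+3 = 0 carry 1
  C+2+1 = F
  F+3 = 2 carry 1
  4+8+1 = D
  F+8 = 7 carry 1
  2+1+1 = 4
  1+0 = 1
  D+F = C carry 1
  1+0+1 = 2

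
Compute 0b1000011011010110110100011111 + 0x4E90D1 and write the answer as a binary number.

0x4E90D1 = 0b10011101001000011010001 in binary.
Add column by column in base 2, right to left:
  1+1 = 0 carry 1
  1+0+1 = 0 carry 1
  1+0+1 = 0 carry 1
  1+0+1 = 0 carry 1
  1+1+1 = 1 carry 1
  0+0+1 = 1
  0+1 = 1
  0+1 = 1
  1+0 = 1
  0+0 = 0
  1+0 = 1
  1+0 = 1
  0+1 = 1
  1+0 = 1
  1+0 = 1
  0+1 = 1
  1+0 = 1
  0+1 = 1
  1+1 = 0 carry 1
  1+1+1 = 1 carry 1
  0+0+1 = 1
  1+0 = 1
  1+1 = 0 carry 1
  0+0+1 = 1
  0+0 = 0
  0+0 = 0
  0+0 = 0
  1+0 = 1

0b1000101110111111110111110000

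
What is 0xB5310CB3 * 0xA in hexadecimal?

0x713EA7EFE

Multiply each base-16 digit by 10, carrying:
  3×10 = 30 → write E carry 1
  B×10+1 = 111 → write F carry 6
  C×10+6 = 126 → write E carry 7
  0×10+7 = 7 → write 7
  1×10 = 10 → write A
  3×10 = 30 → write E carry 1
  5×10+1 = 51 → write 3 carry 3
  B×10+3 = 113 → write 1 carry 7
  remaining carry: 7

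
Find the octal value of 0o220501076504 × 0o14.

Multiply each base-8 digit by 12, carrying:
  4×12 = 48 → write 0 carry 6
  0×12+6 = 6 → write 6
  5×12 = 60 → write 4 carry 7
  6×12+7 = 79 → write 7 carry 9
  7×12+9 = 93 → write 5 carry 11
  0×12+11 = 11 → write 3 carry 1
  1×12+1 = 13 → write 5 carry 1
  0×12+1 = 1 → write 1
  5×12 = 60 → write 4 carry 7
  0×12+7 = 7 → write 7
  2×12 = 24 → write 0 carry 3
  2×12+3 = 27 → write 3 carry 3
  remaining carry: 3

0o3307415357460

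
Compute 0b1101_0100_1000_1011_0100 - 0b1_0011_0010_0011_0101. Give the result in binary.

0b11000001011001111111

Subtract column by column in base 2:
  0-1 → 1 (borrow)
  0-0-1 → 1 (borrow)
  1-1-1 → 1 (borrow)
  0-0-1 → 1 (borrow)
  1-1-1 → 1 (borrow)
  1-1-1 → 1 (borrow)
  0-0-1 → 1 (borrow)
  1-0-1 → 0
  0-0 → 0
  0-1 → 1 (borrow)
  0-0-1 → 1 (borrow)
  1-0-1 → 0
  0-1 → 1 (borrow)
  0-1-1 → 0 (borrow)
  1-0-1 → 0
  0-0 → 0
  1-1 → 0
  0-0 → 0
  1-0 → 1
  1-0 → 1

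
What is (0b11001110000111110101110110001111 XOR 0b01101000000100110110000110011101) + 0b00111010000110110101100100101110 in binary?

First 0b11001110000111110101110110001111 XOR 0b01101000000100110110000110011101 = 0b10100110000011000011110000010010.
Add column by column in base 2, right to left:
  0+0 = 0
  1+1 = 0 carry 1
  0+1+1 = 0 carry 1
  0+1+1 = 0 carry 1
  1+0+1 = 0 carry 1
  0+1+1 = 0 carry 1
  0+0+1 = 1
  0+0 = 0
  0+1 = 1
  0+0 = 0
  1+0 = 1
  1+1 = 0 carry 1
  1+1+1 = 1 carry 1
  1+0+1 = 0 carry 1
  0+1+1 = 0 carry 1
  0+0+1 = 1
  0+1 = 1
  0+1 = 1
  1+0 = 1
  1+1 = 0 carry 1
  0+1+1 = 0 carry 1
  0+0+1 = 1
  0+0 = 0
  0+0 = 0
  0+0 = 0
  1+1 = 0 carry 1
  1+0+1 = 0 carry 1
  0+1+1 = 0 carry 1
  0+1+1 = 0 carry 1
  1+1+1 = 1 carry 1
  0+0+1 = 1
  1+0 = 1

0b11100000001001111001010101000000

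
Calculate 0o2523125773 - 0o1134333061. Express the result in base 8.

Subtract column by column in base 8:
  3-1 → 2
  7-6 → 1
  7-0 → 7
  5-3 → 2
  2-3 → 7 (borrow)
  1-3-1 → 5 (borrow)
  3-4-1 → 6 (borrow)
  2-3-1 → 6 (borrow)
  5-1-1 → 3
  2-1 → 1

0o1366572712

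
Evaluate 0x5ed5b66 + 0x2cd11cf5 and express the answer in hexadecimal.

0x32be785b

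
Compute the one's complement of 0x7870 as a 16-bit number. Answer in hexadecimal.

0x878F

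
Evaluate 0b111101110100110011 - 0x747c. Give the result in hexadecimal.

0b111101110100110011 = 0x3dd33 in hexadecimal.
Subtract column by column in base 16:
  3-c → 7 (borrow)
  3-7-1 → b (borrow)
  d-4-1 → 8
  d-7 → 6
  3-0 → 3

0x368b7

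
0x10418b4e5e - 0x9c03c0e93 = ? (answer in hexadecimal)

0x6814f3fcb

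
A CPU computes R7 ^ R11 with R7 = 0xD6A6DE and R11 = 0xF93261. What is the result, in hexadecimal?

0x2F94BF

XOR each hex digit independently (no carries):
  D^F=2, 6^9=F, A^3=9, 6^2=4, D^6=B, E^1=F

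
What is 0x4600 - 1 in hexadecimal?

The trailing 2 digits are 0, so subtracting 1 borrows through: they become F and the next digit up decrements.

0x45FF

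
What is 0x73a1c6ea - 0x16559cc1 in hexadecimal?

Subtract column by column in base 16:
  a-1 → 9
  e-c → 2
  6-c → a (borrow)
  c-9-1 → 2
  1-5 → c (borrow)
  a-5-1 → 4
  3-6 → d (borrow)
  7-1-1 → 5

0x5d4c2a29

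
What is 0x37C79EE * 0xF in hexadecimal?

Multiply each base-16 digit by 15, carrying:
  E×15 = 210 → write 2 carry 13
  E×15+13 = 223 → write F carry 13
  9×15+13 = 148 → write 4 carry 9
  7×15+9 = 114 → write 2 carry 7
  C×15+7 = 187 → write B carry 11
  7×15+11 = 116 → write 4 carry 7
  3×15+7 = 52 → write 4 carry 3
  remaining carry: 3

0x344B24F2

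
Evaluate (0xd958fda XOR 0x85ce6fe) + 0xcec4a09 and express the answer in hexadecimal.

First 0xd958fda XOR 0x85ce6fe = 0x5c96924.
Add column by column in base 16, right to left:
  4+9 = d
  2+0 = 2
  9+a = 3 carry 1
  6+4+1 = b
  9+c = 5 carry 1
  c+e+1 = b carry 1
  5+c+1 = 2 carry 1
  final carry 1

0x12b5b32d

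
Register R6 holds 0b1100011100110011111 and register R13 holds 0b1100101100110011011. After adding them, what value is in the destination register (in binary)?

0b11001001001100111010

Add column by column in base 2, right to left:
  1+1 = 0 carry 1
  1+1+1 = 1 carry 1
  1+0+1 = 0 carry 1
  1+1+1 = 1 carry 1
  1+1+1 = 1 carry 1
  0+0+1 = 1
  0+0 = 0
  1+1 = 0 carry 1
  1+1+1 = 1 carry 1
  0+0+1 = 1
  0+0 = 0
  1+1 = 0 carry 1
  1+1+1 = 1 carry 1
  1+0+1 = 0 carry 1
  0+1+1 = 0 carry 1
  0+0+1 = 1
  0+0 = 0
  1+1 = 0 carry 1
  1+1+1 = 1 carry 1
  final carry 1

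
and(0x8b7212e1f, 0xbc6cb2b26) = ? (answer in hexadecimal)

0x886012a06

AND each hex digit independently (no carries):
  8&b=8, b&c=8, 7&6=6, 2&c=0, 1&b=1, 2&2=2, e&b=a, 1&2=0, f&6=6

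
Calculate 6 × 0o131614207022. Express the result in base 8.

0o1032511452154

Multiply each base-8 digit by 6, carrying:
  2×6 = 12 → write 4 carry 1
  2×6+1 = 13 → write 5 carry 1
  0×6+1 = 1 → write 1
  7×6 = 42 → write 2 carry 5
  0×6+5 = 5 → write 5
  2×6 = 12 → write 4 carry 1
  4×6+1 = 25 → write 1 carry 3
  1×6+3 = 9 → write 1 carry 1
  6×6+1 = 37 → write 5 carry 4
  1×6+4 = 10 → write 2 carry 1
  3×6+1 = 19 → write 3 carry 2
  1×6+2 = 8 → write 0 carry 1
  remaining carry: 1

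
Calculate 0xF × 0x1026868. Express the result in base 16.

Multiply each base-16 digit by 15, carrying:
  8×15 = 120 → write 8 carry 7
  6×15+7 = 97 → write 1 carry 6
  8×15+6 = 126 → write E carry 7
  6×15+7 = 97 → write 1 carry 6
  2×15+6 = 36 → write 4 carry 2
  0×15+2 = 2 → write 2
  1×15 = 15 → write F

0xF241E18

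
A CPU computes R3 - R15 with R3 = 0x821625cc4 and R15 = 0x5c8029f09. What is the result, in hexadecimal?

Subtract column by column in base 16:
  4-9 → b (borrow)
  c-0-1 → b
  c-f → d (borrow)
  5-9-1 → b (borrow)
  2-2-1 → f (borrow)
  6-0-1 → 5
  1-8 → 9 (borrow)
  2-c-1 → 5 (borrow)
  8-5-1 → 2

0x2595fbdbb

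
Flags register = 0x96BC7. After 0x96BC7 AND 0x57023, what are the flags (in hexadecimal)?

AND each hex digit independently (no carries):
  9&5=1, 6&7=6, B&0=0, C&2=0, 7&3=3

0x16003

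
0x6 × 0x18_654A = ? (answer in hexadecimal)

Multiply each base-16 digit by 6, carrying:
  A×6 = 60 → write C carry 3
  4×6+3 = 27 → write B carry 1
  5×6+1 = 31 → write F carry 1
  6×6+1 = 37 → write 5 carry 2
  8×6+2 = 50 → write 2 carry 3
  1×6+3 = 9 → write 9

0x925FBC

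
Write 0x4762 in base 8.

Expand each hex digit to 4 bits: 4=0100 7=0111 6=0110 2=0010.
Group the bits in threes: 100 011 101 100 010 → 43542.

0o43542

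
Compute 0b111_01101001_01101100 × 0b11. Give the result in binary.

Multiply each base-2 digit by 3, carrying:
  0×3 = 0 → write 0
  0×3 = 0 → write 0
  1×3 = 3 → write 1 carry 1
  1×3+1 = 4 → write 0 carry 2
  0×3+2 = 2 → write 0 carry 1
  1×3+1 = 4 → write 0 carry 2
  1×3+2 = 5 → write 1 carry 2
  0×3+2 = 2 → write 0 carry 1
  1×3+1 = 4 → write 0 carry 2
  0×3+2 = 2 → write 0 carry 1
  0×3+1 = 1 → write 1
  1×3 = 3 → write 1 carry 1
  0×3+1 = 1 → write 1
  1×3 = 3 → write 1 carry 1
  1×3+1 = 4 → write 0 carry 2
  0×3+2 = 2 → write 0 carry 1
  1×3+1 = 4 → write 0 carry 2
  1×3+2 = 5 → write 1 carry 2
  1×3+2 = 5 → write 1 carry 2
  remaining carry: 10

0b101100011110001000100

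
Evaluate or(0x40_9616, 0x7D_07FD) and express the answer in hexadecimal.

0x7D97FF

OR each hex digit independently (no carries):
  4|7=7, 0|D=D, 9|0=9, 6|7=7, 1|F=F, 6|D=F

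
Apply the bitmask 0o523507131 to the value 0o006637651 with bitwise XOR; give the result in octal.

XOR each oct digit independently (no carries):
  0^5=5, 0^2=2, 6^3=5, 6^5=3, 3^0=3, 7^7=0, 6^1=7, 5^3=6, 1^1=0

0o525330760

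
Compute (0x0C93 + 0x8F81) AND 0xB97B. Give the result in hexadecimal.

Add column by column in base 16, right to left:
  3+1 = 4
  9+8 = 1 carry 1
  C+F+1 = C carry 1
  0+8+1 = 9
Sum = 0x9C14; now AND with 0xB97B:
  9&B=9, C&9=8, 1&7=1, 4&B=0

0x9810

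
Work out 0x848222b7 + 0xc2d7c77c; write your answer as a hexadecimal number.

0x14759ea33

Add column by column in base 16, right to left:
  7+c = 3 carry 1
  b+7+1 = 3 carry 1
  2+7+1 = a
  2+c = e
  2+7 = 9
  8+d = 5 carry 1
  4+2+1 = 7
  8+c = 4 carry 1
  final carry 1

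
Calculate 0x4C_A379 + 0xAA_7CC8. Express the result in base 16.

0xF72041

Add column by column in base 16, right to left:
  9+8 = 1 carry 1
  7+C+1 = 4 carry 1
  3+C+1 = 0 carry 1
  A+7+1 = 2 carry 1
  C+A+1 = 7 carry 1
  4+A+1 = F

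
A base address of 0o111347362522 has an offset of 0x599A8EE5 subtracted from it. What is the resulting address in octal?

0o76200653155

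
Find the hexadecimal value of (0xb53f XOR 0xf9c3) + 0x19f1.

First 0xb53f XOR 0xf9c3 = 0x4cfc.
Add column by column in base 16, right to left:
  c+1 = d
  f+f = e carry 1
  c+9+1 = 6 carry 1
  4+1+1 = 6

0x66ed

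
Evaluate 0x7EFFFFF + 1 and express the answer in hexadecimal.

0x7F00000

The trailing 5 digits are F (max in base 16), so adding 1 cascades: they roll to 0 and the next digit up increments.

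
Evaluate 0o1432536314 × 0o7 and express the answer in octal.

0o12672624624

Multiply each base-8 digit by 7, carrying:
  4×7 = 28 → write 4 carry 3
  1×7+3 = 10 → write 2 carry 1
  3×7+1 = 22 → write 6 carry 2
  6×7+2 = 44 → write 4 carry 5
  3×7+5 = 26 → write 2 carry 3
  5×7+3 = 38 → write 6 carry 4
  2×7+4 = 18 → write 2 carry 2
  3×7+2 = 23 → write 7 carry 2
  4×7+2 = 30 → write 6 carry 3
  1×7+3 = 10 → write 2 carry 1
  remaining carry: 1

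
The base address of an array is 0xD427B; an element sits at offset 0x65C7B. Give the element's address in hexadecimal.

Add column by column in base 16, right to left:
  B+B = 6 carry 1
  7+7+1 = F
  2+C = E
  4+5 = 9
  D+6 = 3 carry 1
  final carry 1

0x139EF6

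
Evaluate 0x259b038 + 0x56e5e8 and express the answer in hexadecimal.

Add column by column in base 16, right to left:
  8+8 = 0 carry 1
  3+e+1 = 2 carry 1
  0+5+1 = 6
  b+e = 9 carry 1
  9+6+1 = 0 carry 1
  5+5+1 = b
  2+0 = 2

0x2b09620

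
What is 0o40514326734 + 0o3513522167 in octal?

Add column by column in base 8, right to left:
  4+7 = 3 carry 1
  3+6+1 = 2 carry 1
  7+1+1 = 1 carry 1
  6+2+1 = 1 carry 1
  2+2+1 = 5
  3+5 = 0 carry 1
  4+3+1 = 0 carry 1
  1+1+1 = 3
  5+5 = 2 carry 1
  0+3+1 = 4
  4+0 = 4

0o44230051123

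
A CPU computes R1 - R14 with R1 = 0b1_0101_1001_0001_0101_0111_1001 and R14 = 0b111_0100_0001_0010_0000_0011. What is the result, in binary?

Subtract column by column in base 2:
  1-1 → 0
  0-1 → 1 (borrow)
  0-0-1 → 1 (borrow)
  1-0-1 → 0
  1-0 → 1
  1-0 → 1
  1-0 → 1
  0-0 → 0
  1-0 → 1
  0-1 → 1 (borrow)
  1-0-1 → 0
  0-0 → 0
  1-1 → 0
  0-0 → 0
  0-0 → 0
  0-0 → 0
  1-0 → 1
  0-0 → 0
  0-1 → 1 (borrow)
  1-0-1 → 0
  1-1 → 0
  0-1 → 1 (borrow)
  1-1-1 → 1 (borrow)
  0-0-1 → 1 (borrow)
  1-0-1 → 0

0b111001010000001101110110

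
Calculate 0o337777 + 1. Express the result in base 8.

The trailing 4 digits are 7 (max in base 8), so adding 1 cascades: they roll to 0 and the next digit up increments.

0o340000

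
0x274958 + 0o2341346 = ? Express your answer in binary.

0x274958 = 0b1001110100100101011000 in binary.
0o2341346 = 0b10011100001011100110 in binary.
Add column by column in base 2, right to left:
  0+0 = 0
  0+1 = 1
  0+1 = 1
  1+0 = 1
  1+0 = 1
  0+1 = 1
  1+1 = 0 carry 1
  0+1+1 = 0 carry 1
  1+0+1 = 0 carry 1
  0+1+1 = 0 carry 1
  0+0+1 = 1
  1+0 = 1
  0+0 = 0
  0+0 = 0
  1+1 = 0 carry 1
  0+1+1 = 0 carry 1
  1+1+1 = 1 carry 1
  1+0+1 = 0 carry 1
  1+0+1 = 0 carry 1
  0+1+1 = 0 carry 1
  0+0+1 = 1
  1+0 = 1

0b1100010000110000111110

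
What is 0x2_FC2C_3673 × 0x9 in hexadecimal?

Multiply each base-16 digit by 9, carrying:
  3×9 = 27 → write B carry 1
  7×9+1 = 64 → write 0 carry 4
  6×9+4 = 58 → write A carry 3
  3×9+3 = 30 → write E carry 1
  C×9+1 = 109 → write D carry 6
  2×9+6 = 24 → write 8 carry 1
  C×9+1 = 109 → write D carry 6
  F×9+6 = 141 → write D carry 8
  2×9+8 = 26 → write A carry 1
  remaining carry: 1

0x1ADD8DEA0B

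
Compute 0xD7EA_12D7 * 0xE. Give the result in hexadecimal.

0xBCECD07C2

Multiply each base-16 digit by 14, carrying:
  7×14 = 98 → write 2 carry 6
  D×14+6 = 188 → write C carry 11
  2×14+11 = 39 → write 7 carry 2
  1×14+2 = 16 → write 0 carry 1
  A×14+1 = 141 → write D carry 8
  E×14+8 = 204 → write C carry 12
  7×14+12 = 110 → write E carry 6
  D×14+6 = 188 → write C carry 11
  remaining carry: B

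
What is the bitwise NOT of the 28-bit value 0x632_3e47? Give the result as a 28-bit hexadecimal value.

Each hex digit d becomes f−d:
  6→9, 3→c, 2→d, 3→c, e→1, 4→b, 7→8

0x9cdc1b8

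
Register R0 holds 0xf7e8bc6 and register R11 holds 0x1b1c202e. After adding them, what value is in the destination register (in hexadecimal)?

0x2a9aabf4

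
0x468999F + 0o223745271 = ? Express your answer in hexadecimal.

0x6B86458

0o223745271 = 0x24FCAB9 in hexadecimal.
Add column by column in base 16, right to left:
  F+9 = 8 carry 1
  9+B+1 = 5 carry 1
  9+A+1 = 4 carry 1
  9+C+1 = 6 carry 1
  8+F+1 = 8 carry 1
  6+4+1 = B
  4+2 = 6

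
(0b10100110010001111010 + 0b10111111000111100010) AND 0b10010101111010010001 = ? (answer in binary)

0b101011000010000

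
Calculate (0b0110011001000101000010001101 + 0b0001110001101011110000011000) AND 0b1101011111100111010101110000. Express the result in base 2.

Add column by column in base 2, right to left:
  1+0 = 1
  0+0 = 0
  1+0 = 1
  1+1 = 0 carry 1
  0+1+1 = 0 carry 1
  0+0+1 = 1
  0+0 = 0
  1+0 = 1
  0+0 = 0
  0+0 = 0
  0+1 = 1
  0+1 = 1
  1+1 = 0 carry 1
  0+1+1 = 0 carry 1
  1+0+1 = 0 carry 1
  0+1+1 = 0 carry 1
  0+0+1 = 1
  0+1 = 1
  1+1 = 0 carry 1
  0+0+1 = 1
  0+0 = 0
  1+0 = 1
  1+1 = 0 carry 1
  0+1+1 = 0 carry 1
  0+1+1 = 0 carry 1
  1+0+1 = 0 carry 1
  1+0+1 = 0 carry 1
  final carry 1
Sum = 0b1000001010110000110010100101; now AND with 0b1101011111100111010101110000:
  1000001010110000110010100101
& 1101011111100111010101110000
= 1000001010100000010000100000

0b1000001010100000010000100000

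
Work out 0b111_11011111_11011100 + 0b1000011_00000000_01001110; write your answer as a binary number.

0b10010101110000000101010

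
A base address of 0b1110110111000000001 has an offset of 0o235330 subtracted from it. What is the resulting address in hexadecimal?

0x63329

0b1110110111000000001 = 0x76E01 in hexadecimal.
0o235330 = 0x13AD8 in hexadecimal.
Subtract column by column in base 16:
  1-8 → 9 (borrow)
  0-D-1 → 2 (borrow)
  E-A-1 → 3
  6-3 → 3
  7-1 → 6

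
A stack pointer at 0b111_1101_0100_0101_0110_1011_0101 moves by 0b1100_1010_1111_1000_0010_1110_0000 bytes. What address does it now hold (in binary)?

0b10100100000111101100110010101

Add column by column in base 2, right to left:
  1+0 = 1
  0+0 = 0
  1+0 = 1
  0+0 = 0
  1+0 = 1
  1+1 = 0 carry 1
  0+1+1 = 0 carry 1
  1+1+1 = 1 carry 1
  0+0+1 = 1
  1+1 = 0 carry 1
  1+0+1 = 0 carry 1
  0+0+1 = 1
  1+0 = 1
  0+0 = 0
  1+0 = 1
  0+1 = 1
  0+1 = 1
  0+1 = 1
  1+1 = 0 carry 1
  0+1+1 = 0 carry 1
  1+0+1 = 0 carry 1
  0+1+1 = 0 carry 1
  1+0+1 = 0 carry 1
  1+1+1 = 1 carry 1
  1+0+1 = 0 carry 1
  1+0+1 = 0 carry 1
  1+1+1 = 1 carry 1
  0+1+1 = 0 carry 1
  final carry 1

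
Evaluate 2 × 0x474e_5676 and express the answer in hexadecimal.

0x8e9cacec

Multiply each base-16 digit by 2, carrying:
  6×2 = 12 → write c
  7×2 = 14 → write e
  6×2 = 12 → write c
  5×2 = 10 → write a
  e×2 = 28 → write c carry 1
  4×2+1 = 9 → write 9
  7×2 = 14 → write e
  4×2 = 8 → write 8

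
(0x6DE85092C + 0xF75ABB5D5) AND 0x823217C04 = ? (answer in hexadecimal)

Add column by column in base 16, right to left:
  C+5 = 1 carry 1
  2+D+1 = 0 carry 1
  9+5+1 = F
  0+B = B
  5+B = 0 carry 1
  8+A+1 = 3 carry 1
  E+5+1 = 4 carry 1
  D+7+1 = 5 carry 1
  6+F+1 = 6 carry 1
  final carry 1
Sum = 0x165430BF01; now AND with 0x823217C04:
  1&0=0, 6&8=0, 5&2=0, 4&3=0, 3&2=2, 0&1=0, B&7=3, F&C=C, 0&0=0, 1&4=0

0x203C00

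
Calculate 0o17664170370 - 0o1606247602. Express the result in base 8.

Subtract column by column in base 8:
  0-2 → 6 (borrow)
  7-0-1 → 6
  3-6 → 5 (borrow)
  0-7-1 → 0 (borrow)
  7-4-1 → 2
  1-2 → 7 (borrow)
  4-6-1 → 5 (borrow)
  6-0-1 → 5
  6-6 → 0
  7-1 → 6
  1-0 → 1

0o16055720566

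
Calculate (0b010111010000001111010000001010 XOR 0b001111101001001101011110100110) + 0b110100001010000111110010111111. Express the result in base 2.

0b1001101000011001010000001101011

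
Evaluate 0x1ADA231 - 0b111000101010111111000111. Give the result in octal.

0o62571152

0x1ADA231 = 0o153321061 in octal.
0b111000101010111111000111 = 0o70527707 in octal.
Subtract column by column in base 8:
  1-7 → 2 (borrow)
  6-0-1 → 5
  0-7 → 1 (borrow)
  1-7-1 → 1 (borrow)
  2-2-1 → 7 (borrow)
  3-5-1 → 5 (borrow)
  3-0-1 → 2
  5-7 → 6 (borrow)
  1-0-1 → 0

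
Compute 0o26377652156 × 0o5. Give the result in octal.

Multiply each base-8 digit by 5, carrying:
  6×5 = 30 → write 6 carry 3
  5×5+3 = 28 → write 4 carry 3
  1×5+3 = 8 → write 0 carry 1
  2×5+1 = 11 → write 3 carry 1
  5×5+1 = 26 → write 2 carry 3
  6×5+3 = 33 → write 1 carry 4
  7×5+4 = 39 → write 7 carry 4
  7×5+4 = 39 → write 7 carry 4
  3×5+4 = 19 → write 3 carry 2
  6×5+2 = 32 → write 0 carry 4
  2×5+4 = 14 → write 6 carry 1
  remaining carry: 1

0o160377123046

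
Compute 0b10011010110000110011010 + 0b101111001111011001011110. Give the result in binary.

0b1000010100101011111111000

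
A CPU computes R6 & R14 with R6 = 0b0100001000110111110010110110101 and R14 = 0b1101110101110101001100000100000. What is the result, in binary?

AND bit by bit (1 only where both bits are 1):
  0100001000110111110010110110101
& 1101110101110101001100000100000
= 0100000000110101000000000100000

0b0100000000110101000000000100000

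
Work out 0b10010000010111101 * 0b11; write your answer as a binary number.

0b110110001000110111

Multiply each base-2 digit by 3, carrying:
  1×3 = 3 → write 1 carry 1
  0×3+1 = 1 → write 1
  1×3 = 3 → write 1 carry 1
  1×3+1 = 4 → write 0 carry 2
  1×3+2 = 5 → write 1 carry 2
  1×3+2 = 5 → write 1 carry 2
  0×3+2 = 2 → write 0 carry 1
  1×3+1 = 4 → write 0 carry 2
  0×3+2 = 2 → write 0 carry 1
  0×3+1 = 1 → write 1
  0×3 = 0 → write 0
  0×3 = 0 → write 0
  0×3 = 0 → write 0
  1×3 = 3 → write 1 carry 1
  0×3+1 = 1 → write 1
  0×3 = 0 → write 0
  1×3 = 3 → write 1 carry 1
  remaining carry: 1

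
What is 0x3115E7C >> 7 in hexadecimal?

0x622BC

7 bits is not a whole number of base-16 digits; in binary: 11000100010101111001111100 >> 7 = 1100010001010111100.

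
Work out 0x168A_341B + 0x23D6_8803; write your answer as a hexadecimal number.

0x3A60BC1E

Add column by column in base 16, right to left:
  B+3 = E
  1+0 = 1
  4+8 = C
  3+8 = B
  A+6 = 0 carry 1
  8+D+1 = 6 carry 1
  6+3+1 = A
  1+2 = 3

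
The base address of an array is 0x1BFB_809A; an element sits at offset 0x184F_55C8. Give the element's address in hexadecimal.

Add column by column in base 16, right to left:
  A+8 = 2 carry 1
  9+C+1 = 6 carry 1
  0+5+1 = 6
  8+5 = D
  B+F = A carry 1
  F+4+1 = 4 carry 1
  B+8+1 = 4 carry 1
  1+1+1 = 3

0x344AD662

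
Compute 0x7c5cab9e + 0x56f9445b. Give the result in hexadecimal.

0xd355eff9

Add column by column in base 16, right to left:
  e+b = 9 carry 1
  9+5+1 = f
  b+4 = f
  a+4 = e
  c+9 = 5 carry 1
  5+f+1 = 5 carry 1
  c+6+1 = 3 carry 1
  7+5+1 = d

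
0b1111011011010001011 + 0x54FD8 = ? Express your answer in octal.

0o3203143

0b1111011011010001011 = 0o1733213 in octal.
0x54FD8 = 0o1247730 in octal.
Add column by column in base 8, right to left:
  3+0 = 3
  1+3 = 4
  2+7 = 1 carry 1
  3+7+1 = 3 carry 1
  3+4+1 = 0 carry 1
  7+2+1 = 2 carry 1
  1+1+1 = 3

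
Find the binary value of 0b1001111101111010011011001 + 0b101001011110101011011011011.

0b110011011100100101110110100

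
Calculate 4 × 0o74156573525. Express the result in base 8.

Multiply each base-8 digit by 4, carrying:
  5×4 = 20 → write 4 carry 2
  2×4+2 = 10 → write 2 carry 1
  5×4+1 = 21 → write 5 carry 2
  3×4+2 = 14 → write 6 carry 1
  7×4+1 = 29 → write 5 carry 3
  5×4+3 = 23 → write 7 carry 2
  6×4+2 = 26 → write 2 carry 3
  5×4+3 = 23 → write 7 carry 2
  1×4+2 = 6 → write 6
  4×4 = 16 → write 0 carry 2
  7×4+2 = 30 → write 6 carry 3
  remaining carry: 3

0o360672756524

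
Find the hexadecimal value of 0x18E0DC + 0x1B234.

Add column by column in base 16, right to left:
  C+4 = 0 carry 1
  D+3+1 = 1 carry 1
  0+2+1 = 3
  E+B = 9 carry 1
  8+1+1 = A
  1+0 = 1

0x1A9310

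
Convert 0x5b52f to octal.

Expand each hex digit to 4 bits: 5=0101 b=1011 5=0101 2=0010 f=1111.
Group the bits in threes: 001 011 011 010 100 101 111 → 1332457.

0o1332457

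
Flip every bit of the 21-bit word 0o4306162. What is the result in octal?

0o3471615

Each oct digit d becomes 7−d:
  4→3, 3→4, 0→7, 6→1, 1→6, 6→1, 2→5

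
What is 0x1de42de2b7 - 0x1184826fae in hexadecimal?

0xc5fab7309

Subtract column by column in base 16:
  7-e → 9 (borrow)
  b-a-1 → 0
  2-f → 3 (borrow)
  e-6-1 → 7
  d-2 → b
  2-8 → a (borrow)
  4-4-1 → f (borrow)
  e-8-1 → 5
  d-1 → c
  1-1 → 0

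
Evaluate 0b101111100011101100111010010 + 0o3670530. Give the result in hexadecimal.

0b101111100011101100111010010 = 0x5f1d9d2 in hexadecimal.
0o3670530 = 0xf7158 in hexadecimal.
Add column by column in base 16, right to left:
  2+8 = a
  d+5 = 2 carry 1
  9+1+1 = b
  d+7 = 4 carry 1
  1+f+1 = 1 carry 1
  f+0+1 = 0 carry 1
  5+0+1 = 6

0x6014b2a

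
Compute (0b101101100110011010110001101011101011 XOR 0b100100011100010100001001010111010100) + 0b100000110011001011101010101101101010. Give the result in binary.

0b101010101101011010100011101010101001

First 0b101101100110011010110001101011101011 XOR 0b100100011100010100001001010111010100 = 0b001001111010001110111000111100111111.
Add column by column in base 2, right to left:
  1+0 = 1
  1+1 = 0 carry 1
  1+0+1 = 0 carry 1
  1+1+1 = 1 carry 1
  1+0+1 = 0 carry 1
  1+1+1 = 1 carry 1
  0+1+1 = 0 carry 1
  0+0+1 = 1
  1+1 = 0 carry 1
  1+1+1 = 1 carry 1
  1+0+1 = 0 carry 1
  1+1+1 = 1 carry 1
  0+0+1 = 1
  0+1 = 1
  0+0 = 0
  1+1 = 0 carry 1
  1+0+1 = 0 carry 1
  1+1+1 = 1 carry 1
  0+1+1 = 0 carry 1
  1+1+1 = 1 carry 1
  1+0+1 = 0 carry 1
  1+1+1 = 1 carry 1
  0+0+1 = 1
  0+0 = 0
  0+1 = 1
  1+1 = 0 carry 1
  0+0+1 = 1
  1+0 = 1
  1+1 = 0 carry 1
  1+1+1 = 1 carry 1
  1+0+1 = 0 carry 1
  0+0+1 = 1
  0+0 = 0
  1+0 = 1
  0+0 = 0
  0+1 = 1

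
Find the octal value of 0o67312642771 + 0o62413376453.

0o151726241444

Add column by column in base 8, right to left:
  1+3 = 4
  7+5 = 4 carry 1
  7+4+1 = 4 carry 1
  2+6+1 = 1 carry 1
  4+7+1 = 4 carry 1
  6+3+1 = 2 carry 1
  2+3+1 = 6
  1+1 = 2
  3+4 = 7
  7+2 = 1 carry 1
  6+6+1 = 5 carry 1
  final carry 1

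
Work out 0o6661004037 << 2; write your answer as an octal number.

2 bits is not a whole number of base-8 digits; in binary: 110110110001000000100000011111 << 2 = 11011011000100000010000001111100.

0o33304020174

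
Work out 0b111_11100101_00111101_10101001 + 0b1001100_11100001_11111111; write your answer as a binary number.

Add column by column in base 2, right to left:
  1+1 = 0 carry 1
  0+1+1 = 0 carry 1
  0+1+1 = 0 carry 1
  1+1+1 = 1 carry 1
  0+1+1 = 0 carry 1
  1+1+1 = 1 carry 1
  0+1+1 = 0 carry 1
  1+1+1 = 1 carry 1
  1+1+1 = 1 carry 1
  0+0+1 = 1
  1+0 = 1
  1+0 = 1
  1+0 = 1
  1+1 = 0 carry 1
  0+1+1 = 0 carry 1
  0+1+1 = 0 carry 1
  1+0+1 = 0 carry 1
  0+0+1 = 1
  1+1 = 0 carry 1
  0+1+1 = 0 carry 1
  0+0+1 = 1
  1+0 = 1
  1+1 = 0 carry 1
  1+0+1 = 0 carry 1
  1+0+1 = 0 carry 1
  1+0+1 = 0 carry 1
  1+0+1 = 0 carry 1
  final carry 1

0b1000001100100001111110101000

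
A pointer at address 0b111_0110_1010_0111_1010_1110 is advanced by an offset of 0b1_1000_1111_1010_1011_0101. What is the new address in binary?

0b100011111010001001100011

Add column by column in base 2, right to left:
  0+1 = 1
  1+0 = 1
  1+1 = 0 carry 1
  1+0+1 = 0 carry 1
  0+1+1 = 0 carry 1
  1+1+1 = 1 carry 1
  0+0+1 = 1
  1+1 = 0 carry 1
  1+0+1 = 0 carry 1
  1+1+1 = 1 carry 1
  1+0+1 = 0 carry 1
  0+1+1 = 0 carry 1
  0+1+1 = 0 carry 1
  1+1+1 = 1 carry 1
  0+1+1 = 0 carry 1
  1+1+1 = 1 carry 1
  0+0+1 = 1
  1+0 = 1
  1+0 = 1
  0+1 = 1
  1+1 = 0 carry 1
  1+0+1 = 0 carry 1
  1+0+1 = 0 carry 1
  final carry 1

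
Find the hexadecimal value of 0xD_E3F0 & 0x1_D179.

0x1C170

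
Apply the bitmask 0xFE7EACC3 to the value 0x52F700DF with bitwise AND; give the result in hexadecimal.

0x527600C3

AND each hex digit independently (no carries):
  5&F=5, 2&E=2, F&7=7, 7&E=6, 0&A=0, 0&C=0, D&C=C, F&3=3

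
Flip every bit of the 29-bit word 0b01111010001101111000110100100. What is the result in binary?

0b10000101110010000111001011011

Invert each bit: 01111010001101111000110100100 → 10000101110010000111001011011.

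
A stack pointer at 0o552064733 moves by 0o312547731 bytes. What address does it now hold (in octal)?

0o1064634664

Add column by column in base 8, right to left:
  3+1 = 4
  3+3 = 6
  7+7 = 6 carry 1
  4+7+1 = 4 carry 1
  6+4+1 = 3 carry 1
  0+5+1 = 6
  2+2 = 4
  5+1 = 6
  5+3 = 0 carry 1
  final carry 1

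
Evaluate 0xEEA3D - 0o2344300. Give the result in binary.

0b1010010000101111101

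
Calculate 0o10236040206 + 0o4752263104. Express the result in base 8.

Add column by column in base 8, right to left:
  6+4 = 2 carry 1
  0+0+1 = 1
  2+1 = 3
  0+3 = 3
  4+6 = 2 carry 1
  0+2+1 = 3
  6+2 = 0 carry 1
  3+5+1 = 1 carry 1
  2+7+1 = 2 carry 1
  0+4+1 = 5
  1+0 = 1

0o15210323312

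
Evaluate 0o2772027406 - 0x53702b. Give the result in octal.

0o2745137333

0x53702b = 0o24670053 in octal.
Subtract column by column in base 8:
  6-3 → 3
  0-5 → 3 (borrow)
  4-0-1 → 3
  7-0 → 7
  2-7 → 3 (borrow)
  0-6-1 → 1 (borrow)
  2-4-1 → 5 (borrow)
  7-2-1 → 4
  7-0 → 7
  2-0 → 2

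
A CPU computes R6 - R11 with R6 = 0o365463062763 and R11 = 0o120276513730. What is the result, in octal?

0o245164347033

Subtract column by column in base 8:
  3-0 → 3
  6-3 → 3
  7-7 → 0
  2-3 → 7 (borrow)
  6-1-1 → 4
  0-5 → 3 (borrow)
  3-6-1 → 4 (borrow)
  6-7-1 → 6 (borrow)
  4-2-1 → 1
  5-0 → 5
  6-2 → 4
  3-1 → 2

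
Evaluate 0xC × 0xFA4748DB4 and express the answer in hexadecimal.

0xBBB576A470

Multiply each base-16 digit by 12, carrying:
  4×12 = 48 → write 0 carry 3
  B×12+3 = 135 → write 7 carry 8
  D×12+8 = 164 → write 4 carry 10
  8×12+10 = 106 → write A carry 6
  4×12+6 = 54 → write 6 carry 3
  7×12+3 = 87 → write 7 carry 5
  4×12+5 = 53 → write 5 carry 3
  A×12+3 = 123 → write B carry 7
  F×12+7 = 187 → write B carry 11
  remaining carry: B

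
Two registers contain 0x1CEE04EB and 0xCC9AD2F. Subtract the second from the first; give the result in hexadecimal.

Subtract column by column in base 16:
  B-F → C (borrow)
  E-2-1 → B
  4-D → 7 (borrow)
  0-A-1 → 5 (borrow)
  E-9-1 → 4
  E-C → 2
  C-C → 0
  1-0 → 1

0x102457BC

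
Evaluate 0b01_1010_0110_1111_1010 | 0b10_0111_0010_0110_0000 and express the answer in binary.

OR bit by bit (1 where either bit is 1):
  011010011011111010
| 100111001001100000
= 111111011011111010

0b111111011011111010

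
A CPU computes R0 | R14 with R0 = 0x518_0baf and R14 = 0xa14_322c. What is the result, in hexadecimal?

OR each hex digit independently (no carries):
  5|a=f, 1|1=1, 8|4=c, 0|3=3, b|2=b, a|2=a, f|c=f

0xf1c3baf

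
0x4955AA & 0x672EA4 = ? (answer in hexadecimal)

AND each hex digit independently (no carries):
  4&6=4, 9&7=1, 5&2=0, 5&E=4, A&A=A, A&4=0

0x4104A0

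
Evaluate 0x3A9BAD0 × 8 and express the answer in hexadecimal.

0x1D4DD680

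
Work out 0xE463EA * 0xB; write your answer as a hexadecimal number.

Multiply each base-16 digit by 11, carrying:
  A×11 = 110 → write E carry 6
  E×11+6 = 160 → write 0 carry 10
  3×11+10 = 43 → write B carry 2
  6×11+2 = 68 → write 4 carry 4
  4×11+4 = 48 → write 0 carry 3
  E×11+3 = 157 → write D carry 9
  remaining carry: 9

0x9D04B0E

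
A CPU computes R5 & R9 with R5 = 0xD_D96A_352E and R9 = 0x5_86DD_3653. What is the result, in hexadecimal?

0x580483402

AND each hex digit independently (no carries):
  D&5=5, D&8=8, 9&6=0, 6&D=4, A&D=8, 3&3=3, 5&6=4, 2&5=0, E&3=2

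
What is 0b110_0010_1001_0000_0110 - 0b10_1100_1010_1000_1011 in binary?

Subtract column by column in base 2:
  0-1 → 1 (borrow)
  1-1-1 → 1 (borrow)
  1-0-1 → 0
  0-1 → 1 (borrow)
  0-0-1 → 1 (borrow)
  0-0-1 → 1 (borrow)
  0-0-1 → 1 (borrow)
  0-1-1 → 0 (borrow)
  1-0-1 → 0
  0-1 → 1 (borrow)
  0-0-1 → 1 (borrow)
  1-1-1 → 1 (borrow)
  0-0-1 → 1 (borrow)
  1-0-1 → 0
  0-1 → 1 (borrow)
  0-1-1 → 0 (borrow)
  0-0-1 → 1 (borrow)
  1-1-1 → 1 (borrow)
  1-0-1 → 0

0b110101111001111011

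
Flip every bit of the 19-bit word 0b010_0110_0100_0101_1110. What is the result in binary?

0b1011001101110100001

Invert each bit: 0100110010001011110 → 1011001101110100001.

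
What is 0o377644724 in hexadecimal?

0x3FF49D4

Each octal digit is 3 bits: 3=011 7=111 7=111 6=110 4=100 4=100 7=111 2=010 4=100.
Group the bits into nibbles: 0011 1111 1111 0100 1001 1101 0100 → 3FF49D4.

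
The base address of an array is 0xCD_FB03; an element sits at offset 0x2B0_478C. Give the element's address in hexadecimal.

Add column by column in base 16, right to left:
  3+C = F
  0+8 = 8
  B+7 = 2 carry 1
  F+4+1 = 4 carry 1
  D+0+1 = E
  C+B = 7 carry 1
  0+2+1 = 3

0x37E428F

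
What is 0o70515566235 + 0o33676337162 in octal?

Add column by column in base 8, right to left:
  5+2 = 7
  3+6 = 1 carry 1
  2+1+1 = 4
  6+7 = 5 carry 1
  6+3+1 = 2 carry 1
  5+3+1 = 1 carry 1
  5+6+1 = 4 carry 1
  1+7+1 = 1 carry 1
  5+6+1 = 4 carry 1
  0+3+1 = 4
  7+3 = 2 carry 1
  final carry 1

0o124414125417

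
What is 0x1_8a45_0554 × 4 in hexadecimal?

Multiply each base-16 digit by 4, carrying:
  4×4 = 16 → write 0 carry 1
  5×4+1 = 21 → write 5 carry 1
  5×4+1 = 21 → write 5 carry 1
  0×4+1 = 1 → write 1
  5×4 = 20 → write 4 carry 1
  4×4+1 = 17 → write 1 carry 1
  a×4+1 = 41 → write 9 carry 2
  8×4+2 = 34 → write 2 carry 2
  1×4+2 = 6 → write 6

0x629141550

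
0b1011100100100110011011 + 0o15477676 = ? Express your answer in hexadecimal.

0b1011100100100110011011 = 0x2e499b in hexadecimal.
0o15477676 = 0x367fbe in hexadecimal.
Add column by column in base 16, right to left:
  b+e = 9 carry 1
  9+b+1 = 5 carry 1
  9+f+1 = 9 carry 1
  4+7+1 = c
  e+6 = 4 carry 1
  2+3+1 = 6

0x64c959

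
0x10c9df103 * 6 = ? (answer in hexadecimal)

0x64bb3a612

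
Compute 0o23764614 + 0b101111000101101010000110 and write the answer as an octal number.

0b101111000101101010000110 = 0o57055206 in octal.
Add column by column in base 8, right to left:
  4+6 = 2 carry 1
  1+0+1 = 2
  6+2 = 0 carry 1
  4+5+1 = 2 carry 1
  6+5+1 = 4 carry 1
  7+0+1 = 0 carry 1
  3+7+1 = 3 carry 1
  2+5+1 = 0 carry 1
  final carry 1

0o103042022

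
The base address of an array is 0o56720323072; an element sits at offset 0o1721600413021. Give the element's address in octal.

0o2000520736113

Add column by column in base 8, right to left:
  2+1 = 3
  7+2 = 1 carry 1
  0+0+1 = 1
  3+3 = 6
  2+1 = 3
  3+4 = 7
  0+0 = 0
  2+0 = 2
  7+6 = 5 carry 1
  6+1+1 = 0 carry 1
  5+2+1 = 0 carry 1
  0+7+1 = 0 carry 1
  0+1+1 = 2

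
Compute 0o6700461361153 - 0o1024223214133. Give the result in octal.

Subtract column by column in base 8:
  3-3 → 0
  5-3 → 2
  1-1 → 0
  1-4 → 5 (borrow)
  6-1-1 → 4
  3-2 → 1
  1-3 → 6 (borrow)
  6-2-1 → 3
  4-2 → 2
  0-4 → 4 (borrow)
  0-2-1 → 5 (borrow)
  7-0-1 → 6
  6-1 → 5

0o5654236145020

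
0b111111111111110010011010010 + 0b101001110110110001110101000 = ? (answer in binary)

0b1101001110110100100001111010

Add column by column in base 2, right to left:
  0+0 = 0
  1+0 = 1
  0+0 = 0
  0+1 = 1
  1+0 = 1
  0+1 = 1
  1+0 = 1
  1+1 = 0 carry 1
  0+1+1 = 0 carry 1
  0+1+1 = 0 carry 1
  1+0+1 = 0 carry 1
  0+0+1 = 1
  0+0 = 0
  1+1 = 0 carry 1
  1+1+1 = 1 carry 1
  1+0+1 = 0 carry 1
  1+1+1 = 1 carry 1
  1+1+1 = 1 carry 1
  1+0+1 = 0 carry 1
  1+1+1 = 1 carry 1
  1+1+1 = 1 carry 1
  1+1+1 = 1 carry 1
  1+0+1 = 0 carry 1
  1+0+1 = 0 carry 1
  1+1+1 = 1 carry 1
  1+0+1 = 0 carry 1
  1+1+1 = 1 carry 1
  final carry 1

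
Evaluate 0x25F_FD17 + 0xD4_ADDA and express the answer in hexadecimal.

0x334AAF1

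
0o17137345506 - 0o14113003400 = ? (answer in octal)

Subtract column by column in base 8:
  6-0 → 6
  0-0 → 0
  5-4 → 1
  5-3 → 2
  4-0 → 4
  3-0 → 3
  7-3 → 4
  3-1 → 2
  1-1 → 0
  7-4 → 3
  1-1 → 0

0o3024342106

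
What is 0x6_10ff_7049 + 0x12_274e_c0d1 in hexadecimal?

Add column by column in base 16, right to left:
  9+1 = a
  4+d = 1 carry 1
  0+0+1 = 1
  7+c = 3 carry 1
  f+e+1 = e carry 1
  f+4+1 = 4 carry 1
  0+7+1 = 8
  1+2 = 3
  6+2 = 8
  0+1 = 1

0x18384e311a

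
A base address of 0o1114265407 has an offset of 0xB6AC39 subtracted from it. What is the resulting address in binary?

0b1000011110101011111011001110

0o1114265407 = 0b1001001100010110101100000111 in binary.
0xB6AC39 = 0b101101101010110000111001 in binary.
Subtract column by column in base 2:
  1-1 → 0
  1-0 → 1
  1-0 → 1
  0-1 → 1 (borrow)
  0-1-1 → 0 (borrow)
  0-1-1 → 0 (borrow)
  0-0-1 → 1 (borrow)
  0-0-1 → 1 (borrow)
  1-0-1 → 0
  1-0 → 1
  0-1 → 1 (borrow)
  1-1-1 → 1 (borrow)
  0-0-1 → 1 (borrow)
  1-1-1 → 1 (borrow)
  1-0-1 → 0
  0-1 → 1 (borrow)
  1-0-1 → 0
  0-1 → 1 (borrow)
  0-1-1 → 0 (borrow)
  0-0-1 → 1 (borrow)
  1-1-1 → 1 (borrow)
  1-1-1 → 1 (borrow)
  0-0-1 → 1 (borrow)
  0-1-1 → 0 (borrow)
  1-0-1 → 0
  0-0 → 0
  0-0 → 0
  1-0 → 1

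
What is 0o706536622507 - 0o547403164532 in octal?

0o137133435755

Subtract column by column in base 8:
  7-2 → 5
  0-3 → 5 (borrow)
  5-5-1 → 7 (borrow)
  2-4-1 → 5 (borrow)
  2-6-1 → 3 (borrow)
  6-1-1 → 4
  6-3 → 3
  3-0 → 3
  5-4 → 1
  6-7 → 7 (borrow)
  0-4-1 → 3 (borrow)
  7-5-1 → 1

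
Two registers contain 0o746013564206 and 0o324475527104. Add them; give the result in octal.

0o1272511313312

Add column by column in base 8, right to left:
  6+4 = 2 carry 1
  0+0+1 = 1
  2+1 = 3
  4+7 = 3 carry 1
  6+2+1 = 1 carry 1
  5+5+1 = 3 carry 1
  3+5+1 = 1 carry 1
  1+7+1 = 1 carry 1
  0+4+1 = 5
  6+4 = 2 carry 1
  4+2+1 = 7
  7+3 = 2 carry 1
  final carry 1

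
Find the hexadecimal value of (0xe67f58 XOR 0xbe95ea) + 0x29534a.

First 0xe67f58 XOR 0xbe95ea = 0x58eab2.
Add column by column in base 16, right to left:
  2+a = c
  b+4 = f
  a+3 = d
  e+5 = 3 carry 1
  8+9+1 = 2 carry 1
  5+2+1 = 8

0x823dfc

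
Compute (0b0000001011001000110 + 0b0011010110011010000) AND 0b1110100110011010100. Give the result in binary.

0b10100000000010100

Add column by column in base 2, right to left:
  0+0 = 0
  1+0 = 1
  1+0 = 1
  0+0 = 0
  0+1 = 1
  0+0 = 0
  1+1 = 0 carry 1
  0+1+1 = 0 carry 1
  0+0+1 = 1
  1+0 = 1
  1+1 = 0 carry 1
  0+1+1 = 0 carry 1
  1+0+1 = 0 carry 1
  0+1+1 = 0 carry 1
  0+0+1 = 1
  0+1 = 1
  0+1 = 1
Sum = 0b11100001100010110; now AND with 0b1110100110011010100:
  0011100001100010110
& 1110100110011010100
= 0010100000000010100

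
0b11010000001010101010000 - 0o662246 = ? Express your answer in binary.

0b11001001011000010101010

0o662246 = 0b110110010010100110 in binary.
Subtract column by column in base 2:
  0-0 → 0
  0-1 → 1 (borrow)
  0-1-1 → 0 (borrow)
  0-0-1 → 1 (borrow)
  1-0-1 → 0
  0-1 → 1 (borrow)
  1-0-1 → 0
  0-1 → 1 (borrow)
  1-0-1 → 0
  0-0 → 0
  1-1 → 0
  0-0 → 0
  1-0 → 1
  0-1 → 1 (borrow)
  0-1-1 → 0 (borrow)
  0-0-1 → 1 (borrow)
  0-1-1 → 0 (borrow)
  0-1-1 → 0 (borrow)
  0-0-1 → 1 (borrow)
  1-0-1 → 0
  0-0 → 0
  1-0 → 1
  1-0 → 1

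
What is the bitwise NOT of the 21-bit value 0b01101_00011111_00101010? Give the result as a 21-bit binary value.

0b100101110000011010101

Invert each bit: 011010001111100101010 → 100101110000011010101.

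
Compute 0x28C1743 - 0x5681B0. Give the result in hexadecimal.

Subtract column by column in base 16:
  3-0 → 3
  4-B → 9 (borrow)
  7-1-1 → 5
  1-8 → 9 (borrow)
  C-6-1 → 5
  8-5 → 3
  2-0 → 2

0x2359593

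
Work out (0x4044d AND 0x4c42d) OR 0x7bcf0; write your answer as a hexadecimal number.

0x4044d AND 0x4c42d = 0x4040d.
Then OR with 0x7bcf0.

0x7bcfd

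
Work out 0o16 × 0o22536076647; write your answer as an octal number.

0o405445557442

Multiply each base-8 digit by 14, carrying:
  7×14 = 98 → write 2 carry 12
  4×14+12 = 68 → write 4 carry 8
  6×14+8 = 92 → write 4 carry 11
  6×14+11 = 95 → write 7 carry 11
  7×14+11 = 109 → write 5 carry 13
  0×14+13 = 13 → write 5 carry 1
  6×14+1 = 85 → write 5 carry 10
  3×14+10 = 52 → write 4 carry 6
  5×14+6 = 76 → write 4 carry 9
  2×14+9 = 37 → write 5 carry 4
  2×14+4 = 32 → write 0 carry 4
  remaining carry: 4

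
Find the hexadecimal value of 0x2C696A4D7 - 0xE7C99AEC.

Subtract column by column in base 16:
  7-C → B (borrow)
  D-E-1 → E (borrow)
  4-A-1 → 9 (borrow)
  A-9-1 → 0
  6-9 → D (borrow)
  9-C-1 → C (borrow)
  6-7-1 → E (borrow)
  C-E-1 → D (borrow)
  2-0-1 → 1

0x1DECD09EB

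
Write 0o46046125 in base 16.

0x984C55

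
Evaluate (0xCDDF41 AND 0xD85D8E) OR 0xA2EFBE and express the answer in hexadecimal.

0xEAFFBE

0xCDDF41 AND 0xD85D8E = 0xC85D00.
Then OR with 0xA2EFBE.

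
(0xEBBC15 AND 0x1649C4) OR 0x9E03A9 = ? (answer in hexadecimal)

0x9E0BAD

0xEBBC15 AND 0x1649C4 = 0x020804.
Then OR with 0x9E03A9.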